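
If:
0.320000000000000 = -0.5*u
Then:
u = -0.64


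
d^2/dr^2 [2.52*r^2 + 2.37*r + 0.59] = 5.04000000000000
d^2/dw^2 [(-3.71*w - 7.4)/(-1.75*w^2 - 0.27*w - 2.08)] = ((3.5*w + 0.27)*(3.71*w + 7.4)*(7.0*w + 0.54) - (38.955*w + 27.9034)*(1.75*w^2 + 0.27*w + 2.08))/(1.75*w^2 + 0.27*w + 2.08)^3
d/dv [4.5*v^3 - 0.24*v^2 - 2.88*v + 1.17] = 13.5*v^2 - 0.48*v - 2.88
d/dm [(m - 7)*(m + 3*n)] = 2*m + 3*n - 7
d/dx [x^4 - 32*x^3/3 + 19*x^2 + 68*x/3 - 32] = 4*x^3 - 32*x^2 + 38*x + 68/3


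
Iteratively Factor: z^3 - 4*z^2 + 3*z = (z - 1)*(z^2 - 3*z) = z*(z - 1)*(z - 3)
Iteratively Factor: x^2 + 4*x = (x + 4)*(x)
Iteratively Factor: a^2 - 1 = (a + 1)*(a - 1)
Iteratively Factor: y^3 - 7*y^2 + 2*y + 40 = (y + 2)*(y^2 - 9*y + 20) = (y - 5)*(y + 2)*(y - 4)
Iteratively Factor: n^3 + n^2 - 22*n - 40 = (n - 5)*(n^2 + 6*n + 8) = (n - 5)*(n + 2)*(n + 4)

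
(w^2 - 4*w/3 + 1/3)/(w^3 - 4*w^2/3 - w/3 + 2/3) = (3*w - 1)/(3*w^2 - w - 2)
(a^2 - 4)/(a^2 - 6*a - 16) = (a - 2)/(a - 8)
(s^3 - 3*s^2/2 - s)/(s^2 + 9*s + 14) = s*(2*s^2 - 3*s - 2)/(2*(s^2 + 9*s + 14))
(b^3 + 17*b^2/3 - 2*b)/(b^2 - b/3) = b + 6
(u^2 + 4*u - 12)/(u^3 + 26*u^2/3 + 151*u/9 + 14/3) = 9*(u - 2)/(9*u^2 + 24*u + 7)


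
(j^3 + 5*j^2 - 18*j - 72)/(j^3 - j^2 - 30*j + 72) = (j + 3)/(j - 3)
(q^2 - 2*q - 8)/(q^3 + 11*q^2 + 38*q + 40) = (q - 4)/(q^2 + 9*q + 20)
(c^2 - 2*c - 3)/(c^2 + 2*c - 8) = (c^2 - 2*c - 3)/(c^2 + 2*c - 8)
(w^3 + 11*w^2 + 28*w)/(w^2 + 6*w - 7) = w*(w + 4)/(w - 1)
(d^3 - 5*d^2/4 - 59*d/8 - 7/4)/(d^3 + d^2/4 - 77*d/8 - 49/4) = (4*d + 1)/(4*d + 7)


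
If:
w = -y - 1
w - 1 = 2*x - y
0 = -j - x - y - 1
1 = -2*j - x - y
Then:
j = 0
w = -1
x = -1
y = 0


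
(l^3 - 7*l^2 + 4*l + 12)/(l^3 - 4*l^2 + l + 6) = (l - 6)/(l - 3)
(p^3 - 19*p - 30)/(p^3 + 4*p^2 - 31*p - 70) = (p + 3)/(p + 7)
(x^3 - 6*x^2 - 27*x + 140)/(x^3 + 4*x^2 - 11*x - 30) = (x^2 - 11*x + 28)/(x^2 - x - 6)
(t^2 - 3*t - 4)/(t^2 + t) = (t - 4)/t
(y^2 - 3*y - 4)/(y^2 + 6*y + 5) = (y - 4)/(y + 5)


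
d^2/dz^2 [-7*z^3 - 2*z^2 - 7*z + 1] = -42*z - 4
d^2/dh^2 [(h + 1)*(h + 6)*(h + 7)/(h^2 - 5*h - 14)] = 8*(41*h^3 + 231*h^2 + 567*h + 133)/(h^6 - 15*h^5 + 33*h^4 + 295*h^3 - 462*h^2 - 2940*h - 2744)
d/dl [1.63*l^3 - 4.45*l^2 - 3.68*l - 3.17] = 4.89*l^2 - 8.9*l - 3.68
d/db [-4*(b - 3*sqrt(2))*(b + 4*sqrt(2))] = -8*b - 4*sqrt(2)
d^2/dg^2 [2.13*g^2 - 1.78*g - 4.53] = 4.26000000000000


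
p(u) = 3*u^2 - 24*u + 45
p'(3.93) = -0.42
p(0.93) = 25.27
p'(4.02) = 0.12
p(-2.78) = 134.91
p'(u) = 6*u - 24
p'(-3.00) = -42.00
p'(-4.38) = -50.28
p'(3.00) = -6.00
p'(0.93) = -18.42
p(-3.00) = 144.00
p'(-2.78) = -40.68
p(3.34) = -1.69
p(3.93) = -2.99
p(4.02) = -3.00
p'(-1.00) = -30.00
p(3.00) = 0.00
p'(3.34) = -3.96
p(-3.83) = 180.93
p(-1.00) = 72.00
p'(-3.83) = -46.98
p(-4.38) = 207.67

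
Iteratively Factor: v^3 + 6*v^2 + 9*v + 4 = (v + 4)*(v^2 + 2*v + 1) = (v + 1)*(v + 4)*(v + 1)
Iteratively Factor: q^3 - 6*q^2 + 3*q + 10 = (q + 1)*(q^2 - 7*q + 10) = (q - 2)*(q + 1)*(q - 5)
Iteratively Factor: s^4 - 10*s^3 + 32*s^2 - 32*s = (s - 4)*(s^3 - 6*s^2 + 8*s) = (s - 4)*(s - 2)*(s^2 - 4*s) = s*(s - 4)*(s - 2)*(s - 4)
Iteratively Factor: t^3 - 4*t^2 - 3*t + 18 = (t + 2)*(t^2 - 6*t + 9) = (t - 3)*(t + 2)*(t - 3)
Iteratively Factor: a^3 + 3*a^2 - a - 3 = (a - 1)*(a^2 + 4*a + 3) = (a - 1)*(a + 3)*(a + 1)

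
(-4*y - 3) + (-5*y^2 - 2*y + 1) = -5*y^2 - 6*y - 2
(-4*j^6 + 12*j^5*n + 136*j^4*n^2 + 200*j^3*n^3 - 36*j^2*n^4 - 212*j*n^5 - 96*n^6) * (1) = -4*j^6 + 12*j^5*n + 136*j^4*n^2 + 200*j^3*n^3 - 36*j^2*n^4 - 212*j*n^5 - 96*n^6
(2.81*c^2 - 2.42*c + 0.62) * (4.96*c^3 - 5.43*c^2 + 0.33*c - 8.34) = 13.9376*c^5 - 27.2615*c^4 + 17.1431*c^3 - 27.6006*c^2 + 20.3874*c - 5.1708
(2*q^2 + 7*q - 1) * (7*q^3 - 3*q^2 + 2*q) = 14*q^5 + 43*q^4 - 24*q^3 + 17*q^2 - 2*q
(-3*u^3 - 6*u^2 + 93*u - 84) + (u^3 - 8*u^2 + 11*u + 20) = -2*u^3 - 14*u^2 + 104*u - 64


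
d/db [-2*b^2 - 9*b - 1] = -4*b - 9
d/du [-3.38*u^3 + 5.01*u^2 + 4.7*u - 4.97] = -10.14*u^2 + 10.02*u + 4.7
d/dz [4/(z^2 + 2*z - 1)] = 8*(-z - 1)/(z^2 + 2*z - 1)^2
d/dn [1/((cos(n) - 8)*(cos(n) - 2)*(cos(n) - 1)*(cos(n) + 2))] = (4*cos(n)^3 - 27*cos(n)^2 + 8*cos(n) + 36)*sin(n)/((cos(n) - 8)^2*(cos(n) - 2)^2*(cos(n) - 1)^2*(cos(n) + 2)^2)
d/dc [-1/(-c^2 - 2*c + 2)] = 2*(-c - 1)/(c^2 + 2*c - 2)^2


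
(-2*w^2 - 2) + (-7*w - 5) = -2*w^2 - 7*w - 7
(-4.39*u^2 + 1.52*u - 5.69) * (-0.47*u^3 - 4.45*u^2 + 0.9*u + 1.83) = 2.0633*u^5 + 18.8211*u^4 - 8.0407*u^3 + 18.6548*u^2 - 2.3394*u - 10.4127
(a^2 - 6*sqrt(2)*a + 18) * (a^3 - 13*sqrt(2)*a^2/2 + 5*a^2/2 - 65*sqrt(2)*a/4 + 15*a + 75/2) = a^5 - 25*sqrt(2)*a^4/2 + 5*a^4/2 - 125*sqrt(2)*a^3/4 + 111*a^3 - 207*sqrt(2)*a^2 + 555*a^2/2 - 1035*sqrt(2)*a/2 + 270*a + 675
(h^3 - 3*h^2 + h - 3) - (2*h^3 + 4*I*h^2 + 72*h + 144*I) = -h^3 - 3*h^2 - 4*I*h^2 - 71*h - 3 - 144*I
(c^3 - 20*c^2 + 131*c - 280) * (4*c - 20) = 4*c^4 - 100*c^3 + 924*c^2 - 3740*c + 5600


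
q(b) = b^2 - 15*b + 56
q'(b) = 2*b - 15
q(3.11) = 19.02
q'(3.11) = -8.78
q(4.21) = 10.57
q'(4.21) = -6.58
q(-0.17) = 58.58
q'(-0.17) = -15.34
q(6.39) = 0.98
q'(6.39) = -2.22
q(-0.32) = 60.90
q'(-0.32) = -15.64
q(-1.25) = 76.31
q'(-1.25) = -17.50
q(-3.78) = 126.99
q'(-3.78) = -22.56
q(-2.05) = 90.95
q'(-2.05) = -19.10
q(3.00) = 20.00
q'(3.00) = -9.00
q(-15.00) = 506.00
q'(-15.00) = -45.00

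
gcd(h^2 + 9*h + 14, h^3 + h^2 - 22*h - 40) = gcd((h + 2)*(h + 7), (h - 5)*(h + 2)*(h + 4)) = h + 2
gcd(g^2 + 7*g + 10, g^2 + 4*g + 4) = g + 2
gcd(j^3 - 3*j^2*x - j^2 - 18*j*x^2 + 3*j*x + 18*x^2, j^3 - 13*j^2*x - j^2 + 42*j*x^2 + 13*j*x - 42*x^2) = -j^2 + 6*j*x + j - 6*x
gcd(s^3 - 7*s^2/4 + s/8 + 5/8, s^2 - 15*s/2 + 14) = 1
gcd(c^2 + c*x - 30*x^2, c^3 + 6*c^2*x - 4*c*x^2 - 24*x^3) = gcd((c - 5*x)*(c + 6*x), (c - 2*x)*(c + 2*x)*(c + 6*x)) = c + 6*x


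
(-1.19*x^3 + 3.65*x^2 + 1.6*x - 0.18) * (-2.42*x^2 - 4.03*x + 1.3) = 2.8798*x^5 - 4.0373*x^4 - 20.1285*x^3 - 1.2674*x^2 + 2.8054*x - 0.234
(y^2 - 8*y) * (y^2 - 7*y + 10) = y^4 - 15*y^3 + 66*y^2 - 80*y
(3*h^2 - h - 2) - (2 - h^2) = 4*h^2 - h - 4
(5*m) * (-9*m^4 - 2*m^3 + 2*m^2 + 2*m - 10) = -45*m^5 - 10*m^4 + 10*m^3 + 10*m^2 - 50*m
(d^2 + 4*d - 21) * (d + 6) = d^3 + 10*d^2 + 3*d - 126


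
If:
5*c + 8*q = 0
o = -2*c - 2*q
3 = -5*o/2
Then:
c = 8/5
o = -6/5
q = -1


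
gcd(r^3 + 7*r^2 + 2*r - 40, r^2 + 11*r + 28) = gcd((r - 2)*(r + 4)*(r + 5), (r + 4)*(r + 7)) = r + 4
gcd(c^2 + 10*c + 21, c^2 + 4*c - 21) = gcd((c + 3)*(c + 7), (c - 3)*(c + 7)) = c + 7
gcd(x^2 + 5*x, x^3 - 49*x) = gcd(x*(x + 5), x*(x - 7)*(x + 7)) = x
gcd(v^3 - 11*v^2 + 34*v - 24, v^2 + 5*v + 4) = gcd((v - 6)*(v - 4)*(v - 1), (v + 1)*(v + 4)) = 1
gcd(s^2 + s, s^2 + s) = s^2 + s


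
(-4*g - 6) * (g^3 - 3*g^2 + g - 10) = -4*g^4 + 6*g^3 + 14*g^2 + 34*g + 60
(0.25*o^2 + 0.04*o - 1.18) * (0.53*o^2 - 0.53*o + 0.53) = 0.1325*o^4 - 0.1113*o^3 - 0.5141*o^2 + 0.6466*o - 0.6254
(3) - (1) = 2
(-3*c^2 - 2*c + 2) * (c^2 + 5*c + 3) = -3*c^4 - 17*c^3 - 17*c^2 + 4*c + 6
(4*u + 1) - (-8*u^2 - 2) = 8*u^2 + 4*u + 3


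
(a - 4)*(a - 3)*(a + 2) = a^3 - 5*a^2 - 2*a + 24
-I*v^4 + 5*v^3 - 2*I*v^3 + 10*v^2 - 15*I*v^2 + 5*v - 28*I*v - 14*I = (v + 1)*(v - 2*I)*(v + 7*I)*(-I*v - I)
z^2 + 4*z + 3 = (z + 1)*(z + 3)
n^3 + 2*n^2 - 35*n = n*(n - 5)*(n + 7)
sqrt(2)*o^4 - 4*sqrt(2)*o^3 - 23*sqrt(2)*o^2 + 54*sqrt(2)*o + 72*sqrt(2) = (o - 6)*(o - 3)*(o + 4)*(sqrt(2)*o + sqrt(2))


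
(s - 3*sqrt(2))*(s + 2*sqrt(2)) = s^2 - sqrt(2)*s - 12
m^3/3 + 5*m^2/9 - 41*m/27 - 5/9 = (m/3 + 1)*(m - 5/3)*(m + 1/3)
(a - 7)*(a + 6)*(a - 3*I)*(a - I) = a^4 - a^3 - 4*I*a^3 - 45*a^2 + 4*I*a^2 + 3*a + 168*I*a + 126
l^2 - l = l*(l - 1)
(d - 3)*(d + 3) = d^2 - 9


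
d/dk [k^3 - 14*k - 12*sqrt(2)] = 3*k^2 - 14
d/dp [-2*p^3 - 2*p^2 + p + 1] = -6*p^2 - 4*p + 1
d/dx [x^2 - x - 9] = 2*x - 1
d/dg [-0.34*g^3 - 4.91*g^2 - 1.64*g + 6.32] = -1.02*g^2 - 9.82*g - 1.64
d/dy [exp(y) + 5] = exp(y)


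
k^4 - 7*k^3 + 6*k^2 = k^2*(k - 6)*(k - 1)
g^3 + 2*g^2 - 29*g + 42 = (g - 3)*(g - 2)*(g + 7)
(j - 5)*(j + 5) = j^2 - 25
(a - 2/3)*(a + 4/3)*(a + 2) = a^3 + 8*a^2/3 + 4*a/9 - 16/9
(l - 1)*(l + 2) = l^2 + l - 2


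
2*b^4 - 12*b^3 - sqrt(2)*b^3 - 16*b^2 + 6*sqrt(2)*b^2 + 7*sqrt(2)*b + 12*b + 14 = (b - 7)*(b - sqrt(2))*(sqrt(2)*b + 1)*(sqrt(2)*b + sqrt(2))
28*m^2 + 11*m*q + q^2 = (4*m + q)*(7*m + q)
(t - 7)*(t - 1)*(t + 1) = t^3 - 7*t^2 - t + 7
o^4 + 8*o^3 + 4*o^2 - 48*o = o*(o - 2)*(o + 4)*(o + 6)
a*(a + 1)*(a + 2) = a^3 + 3*a^2 + 2*a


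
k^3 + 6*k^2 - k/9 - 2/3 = (k - 1/3)*(k + 1/3)*(k + 6)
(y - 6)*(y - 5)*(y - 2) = y^3 - 13*y^2 + 52*y - 60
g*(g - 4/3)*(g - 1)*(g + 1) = g^4 - 4*g^3/3 - g^2 + 4*g/3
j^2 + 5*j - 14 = (j - 2)*(j + 7)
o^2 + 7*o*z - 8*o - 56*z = (o - 8)*(o + 7*z)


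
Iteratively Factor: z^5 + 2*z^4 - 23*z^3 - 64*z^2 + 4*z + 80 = (z + 4)*(z^4 - 2*z^3 - 15*z^2 - 4*z + 20) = (z + 2)*(z + 4)*(z^3 - 4*z^2 - 7*z + 10) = (z + 2)^2*(z + 4)*(z^2 - 6*z + 5) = (z - 1)*(z + 2)^2*(z + 4)*(z - 5)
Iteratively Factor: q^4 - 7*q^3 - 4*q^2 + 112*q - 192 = (q - 4)*(q^3 - 3*q^2 - 16*q + 48) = (q - 4)*(q + 4)*(q^2 - 7*q + 12) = (q - 4)^2*(q + 4)*(q - 3)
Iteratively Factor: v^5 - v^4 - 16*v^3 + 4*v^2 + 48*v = (v)*(v^4 - v^3 - 16*v^2 + 4*v + 48) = v*(v - 2)*(v^3 + v^2 - 14*v - 24) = v*(v - 4)*(v - 2)*(v^2 + 5*v + 6) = v*(v - 4)*(v - 2)*(v + 3)*(v + 2)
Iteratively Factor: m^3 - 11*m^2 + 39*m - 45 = (m - 5)*(m^2 - 6*m + 9) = (m - 5)*(m - 3)*(m - 3)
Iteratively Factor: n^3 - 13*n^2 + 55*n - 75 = (n - 5)*(n^2 - 8*n + 15) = (n - 5)^2*(n - 3)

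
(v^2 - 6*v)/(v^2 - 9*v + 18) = v/(v - 3)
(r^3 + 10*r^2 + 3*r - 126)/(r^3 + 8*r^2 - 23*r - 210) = (r - 3)/(r - 5)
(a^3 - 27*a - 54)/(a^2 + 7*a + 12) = (a^2 - 3*a - 18)/(a + 4)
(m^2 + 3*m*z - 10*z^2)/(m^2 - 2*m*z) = (m + 5*z)/m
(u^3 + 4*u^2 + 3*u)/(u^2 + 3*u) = u + 1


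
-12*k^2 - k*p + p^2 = (-4*k + p)*(3*k + p)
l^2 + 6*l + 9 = (l + 3)^2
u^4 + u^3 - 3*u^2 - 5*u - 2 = (u - 2)*(u + 1)^3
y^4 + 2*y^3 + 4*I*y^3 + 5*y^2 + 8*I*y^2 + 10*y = y*(y + 2)*(y - I)*(y + 5*I)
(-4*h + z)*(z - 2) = -4*h*z + 8*h + z^2 - 2*z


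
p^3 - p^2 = p^2*(p - 1)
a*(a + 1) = a^2 + a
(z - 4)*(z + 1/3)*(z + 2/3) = z^3 - 3*z^2 - 34*z/9 - 8/9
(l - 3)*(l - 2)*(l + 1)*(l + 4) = l^4 - 15*l^2 + 10*l + 24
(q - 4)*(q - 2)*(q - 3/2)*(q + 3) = q^4 - 9*q^3/2 - 11*q^2/2 + 39*q - 36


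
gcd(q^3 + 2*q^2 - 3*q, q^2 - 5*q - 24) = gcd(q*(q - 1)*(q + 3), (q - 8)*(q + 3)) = q + 3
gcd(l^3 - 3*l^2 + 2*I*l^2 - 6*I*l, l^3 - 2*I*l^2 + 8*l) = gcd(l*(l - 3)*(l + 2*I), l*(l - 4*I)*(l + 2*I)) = l^2 + 2*I*l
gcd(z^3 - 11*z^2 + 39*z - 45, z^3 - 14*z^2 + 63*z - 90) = z^2 - 8*z + 15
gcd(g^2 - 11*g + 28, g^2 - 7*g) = g - 7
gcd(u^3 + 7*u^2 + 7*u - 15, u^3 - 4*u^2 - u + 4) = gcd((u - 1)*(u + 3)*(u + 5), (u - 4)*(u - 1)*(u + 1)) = u - 1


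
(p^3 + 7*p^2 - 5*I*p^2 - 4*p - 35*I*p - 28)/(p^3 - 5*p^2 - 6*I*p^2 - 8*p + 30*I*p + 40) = (p^2 + p*(7 - I) - 7*I)/(p^2 - p*(5 + 2*I) + 10*I)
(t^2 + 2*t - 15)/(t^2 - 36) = (t^2 + 2*t - 15)/(t^2 - 36)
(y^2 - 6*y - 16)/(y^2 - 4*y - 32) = (y + 2)/(y + 4)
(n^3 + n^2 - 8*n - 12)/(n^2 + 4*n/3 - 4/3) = 3*(n^2 - n - 6)/(3*n - 2)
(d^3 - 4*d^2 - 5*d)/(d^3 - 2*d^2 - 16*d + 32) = d*(d^2 - 4*d - 5)/(d^3 - 2*d^2 - 16*d + 32)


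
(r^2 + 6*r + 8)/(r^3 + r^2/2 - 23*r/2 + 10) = 2*(r + 2)/(2*r^2 - 7*r + 5)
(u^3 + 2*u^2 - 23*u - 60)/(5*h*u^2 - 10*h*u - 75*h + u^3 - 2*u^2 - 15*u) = (u + 4)/(5*h + u)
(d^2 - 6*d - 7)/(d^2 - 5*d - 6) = (d - 7)/(d - 6)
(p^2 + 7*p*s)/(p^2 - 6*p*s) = (p + 7*s)/(p - 6*s)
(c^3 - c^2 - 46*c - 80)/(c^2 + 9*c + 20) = (c^2 - 6*c - 16)/(c + 4)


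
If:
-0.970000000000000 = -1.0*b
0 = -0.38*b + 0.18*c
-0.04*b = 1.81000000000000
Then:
No Solution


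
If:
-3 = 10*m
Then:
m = -3/10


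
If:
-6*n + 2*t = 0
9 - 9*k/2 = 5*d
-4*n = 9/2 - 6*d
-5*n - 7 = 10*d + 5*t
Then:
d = 31/80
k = 113/72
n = -87/160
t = -261/160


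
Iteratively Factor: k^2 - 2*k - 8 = (k + 2)*(k - 4)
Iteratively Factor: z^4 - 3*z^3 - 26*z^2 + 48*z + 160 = (z + 4)*(z^3 - 7*z^2 + 2*z + 40) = (z - 4)*(z + 4)*(z^2 - 3*z - 10) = (z - 4)*(z + 2)*(z + 4)*(z - 5)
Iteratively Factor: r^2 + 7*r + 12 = (r + 4)*(r + 3)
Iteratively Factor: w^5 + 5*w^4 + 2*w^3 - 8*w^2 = (w + 2)*(w^4 + 3*w^3 - 4*w^2) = (w + 2)*(w + 4)*(w^3 - w^2) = w*(w + 2)*(w + 4)*(w^2 - w) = w*(w - 1)*(w + 2)*(w + 4)*(w)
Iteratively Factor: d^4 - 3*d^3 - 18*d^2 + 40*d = (d - 5)*(d^3 + 2*d^2 - 8*d) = (d - 5)*(d - 2)*(d^2 + 4*d) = (d - 5)*(d - 2)*(d + 4)*(d)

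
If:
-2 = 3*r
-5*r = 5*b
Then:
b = 2/3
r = -2/3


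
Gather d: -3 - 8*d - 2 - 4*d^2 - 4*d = -4*d^2 - 12*d - 5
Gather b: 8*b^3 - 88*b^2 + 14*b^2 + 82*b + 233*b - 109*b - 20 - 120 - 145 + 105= 8*b^3 - 74*b^2 + 206*b - 180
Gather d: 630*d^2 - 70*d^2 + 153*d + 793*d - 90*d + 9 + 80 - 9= 560*d^2 + 856*d + 80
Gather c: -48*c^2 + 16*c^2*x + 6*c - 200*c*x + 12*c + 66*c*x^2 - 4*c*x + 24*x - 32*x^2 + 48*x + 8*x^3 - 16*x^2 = c^2*(16*x - 48) + c*(66*x^2 - 204*x + 18) + 8*x^3 - 48*x^2 + 72*x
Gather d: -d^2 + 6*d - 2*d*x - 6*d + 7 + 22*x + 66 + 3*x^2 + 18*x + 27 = -d^2 - 2*d*x + 3*x^2 + 40*x + 100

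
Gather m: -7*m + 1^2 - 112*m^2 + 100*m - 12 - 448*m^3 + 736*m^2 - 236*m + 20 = -448*m^3 + 624*m^2 - 143*m + 9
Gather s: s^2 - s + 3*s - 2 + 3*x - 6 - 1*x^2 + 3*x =s^2 + 2*s - x^2 + 6*x - 8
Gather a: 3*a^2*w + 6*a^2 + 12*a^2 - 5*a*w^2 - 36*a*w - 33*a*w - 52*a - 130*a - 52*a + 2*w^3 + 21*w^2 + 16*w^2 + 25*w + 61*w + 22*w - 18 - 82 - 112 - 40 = a^2*(3*w + 18) + a*(-5*w^2 - 69*w - 234) + 2*w^3 + 37*w^2 + 108*w - 252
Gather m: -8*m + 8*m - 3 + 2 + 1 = 0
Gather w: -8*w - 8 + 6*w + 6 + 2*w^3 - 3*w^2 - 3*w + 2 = 2*w^3 - 3*w^2 - 5*w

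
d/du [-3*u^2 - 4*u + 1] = -6*u - 4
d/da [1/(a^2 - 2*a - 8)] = 2*(1 - a)/(-a^2 + 2*a + 8)^2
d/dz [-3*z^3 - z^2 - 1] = z*(-9*z - 2)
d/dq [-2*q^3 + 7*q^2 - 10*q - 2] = -6*q^2 + 14*q - 10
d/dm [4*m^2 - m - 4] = 8*m - 1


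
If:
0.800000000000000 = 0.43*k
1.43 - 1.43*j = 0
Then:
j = 1.00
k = 1.86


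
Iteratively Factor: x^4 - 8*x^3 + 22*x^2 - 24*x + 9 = (x - 3)*(x^3 - 5*x^2 + 7*x - 3) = (x - 3)*(x - 1)*(x^2 - 4*x + 3) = (x - 3)^2*(x - 1)*(x - 1)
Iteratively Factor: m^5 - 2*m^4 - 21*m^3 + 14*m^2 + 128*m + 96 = (m - 4)*(m^4 + 2*m^3 - 13*m^2 - 38*m - 24) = (m - 4)*(m + 1)*(m^3 + m^2 - 14*m - 24) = (m - 4)^2*(m + 1)*(m^2 + 5*m + 6) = (m - 4)^2*(m + 1)*(m + 2)*(m + 3)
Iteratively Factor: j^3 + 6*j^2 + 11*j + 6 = (j + 2)*(j^2 + 4*j + 3) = (j + 2)*(j + 3)*(j + 1)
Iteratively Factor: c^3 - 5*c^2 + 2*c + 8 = (c - 2)*(c^2 - 3*c - 4) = (c - 2)*(c + 1)*(c - 4)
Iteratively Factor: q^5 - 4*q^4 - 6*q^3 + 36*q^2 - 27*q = (q - 1)*(q^4 - 3*q^3 - 9*q^2 + 27*q) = (q - 3)*(q - 1)*(q^3 - 9*q) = q*(q - 3)*(q - 1)*(q^2 - 9) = q*(q - 3)^2*(q - 1)*(q + 3)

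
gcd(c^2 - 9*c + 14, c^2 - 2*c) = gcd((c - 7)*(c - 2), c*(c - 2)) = c - 2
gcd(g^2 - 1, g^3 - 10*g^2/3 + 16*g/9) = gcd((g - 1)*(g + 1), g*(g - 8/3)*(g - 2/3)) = 1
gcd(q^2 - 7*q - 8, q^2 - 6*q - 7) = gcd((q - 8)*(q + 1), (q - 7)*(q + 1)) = q + 1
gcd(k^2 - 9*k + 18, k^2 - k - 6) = k - 3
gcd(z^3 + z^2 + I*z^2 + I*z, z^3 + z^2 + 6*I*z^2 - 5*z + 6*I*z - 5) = z^2 + z*(1 + I) + I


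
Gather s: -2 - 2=-4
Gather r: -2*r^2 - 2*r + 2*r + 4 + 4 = 8 - 2*r^2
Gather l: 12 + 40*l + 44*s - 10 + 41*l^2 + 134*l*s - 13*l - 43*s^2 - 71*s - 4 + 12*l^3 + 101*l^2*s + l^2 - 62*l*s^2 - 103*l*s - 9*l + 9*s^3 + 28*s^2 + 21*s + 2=12*l^3 + l^2*(101*s + 42) + l*(-62*s^2 + 31*s + 18) + 9*s^3 - 15*s^2 - 6*s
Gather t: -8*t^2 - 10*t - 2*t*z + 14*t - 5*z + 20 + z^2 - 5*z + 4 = -8*t^2 + t*(4 - 2*z) + z^2 - 10*z + 24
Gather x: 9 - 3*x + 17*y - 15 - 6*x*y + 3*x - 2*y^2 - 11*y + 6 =-6*x*y - 2*y^2 + 6*y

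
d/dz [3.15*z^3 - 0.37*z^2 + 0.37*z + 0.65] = 9.45*z^2 - 0.74*z + 0.37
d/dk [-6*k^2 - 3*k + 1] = -12*k - 3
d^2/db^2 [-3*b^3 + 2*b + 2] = -18*b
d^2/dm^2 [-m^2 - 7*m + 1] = -2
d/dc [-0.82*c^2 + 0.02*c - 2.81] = 0.02 - 1.64*c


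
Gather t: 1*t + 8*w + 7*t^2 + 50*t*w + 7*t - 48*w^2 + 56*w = 7*t^2 + t*(50*w + 8) - 48*w^2 + 64*w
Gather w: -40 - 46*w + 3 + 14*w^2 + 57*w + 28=14*w^2 + 11*w - 9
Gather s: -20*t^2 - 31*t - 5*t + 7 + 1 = -20*t^2 - 36*t + 8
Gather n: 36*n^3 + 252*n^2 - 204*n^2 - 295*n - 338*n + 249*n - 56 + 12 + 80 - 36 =36*n^3 + 48*n^2 - 384*n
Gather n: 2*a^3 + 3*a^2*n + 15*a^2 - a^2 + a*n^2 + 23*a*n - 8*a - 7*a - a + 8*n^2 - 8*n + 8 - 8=2*a^3 + 14*a^2 - 16*a + n^2*(a + 8) + n*(3*a^2 + 23*a - 8)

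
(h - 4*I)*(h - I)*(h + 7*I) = h^3 + 2*I*h^2 + 31*h - 28*I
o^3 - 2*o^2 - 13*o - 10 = (o - 5)*(o + 1)*(o + 2)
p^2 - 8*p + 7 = (p - 7)*(p - 1)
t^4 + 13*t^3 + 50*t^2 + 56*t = t*(t + 2)*(t + 4)*(t + 7)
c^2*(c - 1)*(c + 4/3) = c^4 + c^3/3 - 4*c^2/3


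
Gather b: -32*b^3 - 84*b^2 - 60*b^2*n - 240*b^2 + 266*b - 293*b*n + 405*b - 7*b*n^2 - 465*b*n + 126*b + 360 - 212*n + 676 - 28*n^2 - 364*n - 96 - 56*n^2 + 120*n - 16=-32*b^3 + b^2*(-60*n - 324) + b*(-7*n^2 - 758*n + 797) - 84*n^2 - 456*n + 924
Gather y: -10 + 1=-9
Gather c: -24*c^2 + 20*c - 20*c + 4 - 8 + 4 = -24*c^2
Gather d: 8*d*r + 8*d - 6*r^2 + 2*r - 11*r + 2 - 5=d*(8*r + 8) - 6*r^2 - 9*r - 3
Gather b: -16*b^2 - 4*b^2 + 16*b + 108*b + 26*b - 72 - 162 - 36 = -20*b^2 + 150*b - 270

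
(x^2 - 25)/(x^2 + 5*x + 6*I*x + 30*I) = (x - 5)/(x + 6*I)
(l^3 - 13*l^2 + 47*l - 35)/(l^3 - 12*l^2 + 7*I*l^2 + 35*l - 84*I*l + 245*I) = (l - 1)/(l + 7*I)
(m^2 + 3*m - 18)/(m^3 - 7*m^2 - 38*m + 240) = (m - 3)/(m^2 - 13*m + 40)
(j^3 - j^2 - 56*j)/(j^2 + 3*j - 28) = j*(j - 8)/(j - 4)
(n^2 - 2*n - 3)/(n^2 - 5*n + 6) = (n + 1)/(n - 2)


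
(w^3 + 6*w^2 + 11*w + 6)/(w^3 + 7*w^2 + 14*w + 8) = (w + 3)/(w + 4)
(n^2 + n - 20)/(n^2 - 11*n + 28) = (n + 5)/(n - 7)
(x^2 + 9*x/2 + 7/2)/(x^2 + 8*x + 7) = (x + 7/2)/(x + 7)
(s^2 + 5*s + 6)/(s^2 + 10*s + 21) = (s + 2)/(s + 7)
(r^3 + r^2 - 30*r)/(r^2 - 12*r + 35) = r*(r + 6)/(r - 7)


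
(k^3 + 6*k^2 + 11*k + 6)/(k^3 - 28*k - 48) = (k^2 + 4*k + 3)/(k^2 - 2*k - 24)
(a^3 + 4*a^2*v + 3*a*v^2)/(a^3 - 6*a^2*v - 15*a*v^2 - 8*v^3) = a*(-a - 3*v)/(-a^2 + 7*a*v + 8*v^2)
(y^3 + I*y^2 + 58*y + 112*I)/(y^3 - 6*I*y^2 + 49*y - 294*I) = (y^2 - 6*I*y + 16)/(y^2 - 13*I*y - 42)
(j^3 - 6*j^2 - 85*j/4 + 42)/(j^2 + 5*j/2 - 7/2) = (j^2 - 19*j/2 + 12)/(j - 1)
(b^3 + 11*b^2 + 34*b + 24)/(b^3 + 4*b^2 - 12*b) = (b^2 + 5*b + 4)/(b*(b - 2))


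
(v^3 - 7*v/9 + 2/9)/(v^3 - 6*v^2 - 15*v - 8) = (v^2 - v + 2/9)/(v^2 - 7*v - 8)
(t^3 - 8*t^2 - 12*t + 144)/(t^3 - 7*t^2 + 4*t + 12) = (t^2 - 2*t - 24)/(t^2 - t - 2)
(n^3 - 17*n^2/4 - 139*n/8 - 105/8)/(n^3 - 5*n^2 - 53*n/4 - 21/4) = (4*n + 5)/(2*(2*n + 1))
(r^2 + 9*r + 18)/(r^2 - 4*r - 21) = (r + 6)/(r - 7)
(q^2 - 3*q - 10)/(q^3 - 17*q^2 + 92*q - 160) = (q + 2)/(q^2 - 12*q + 32)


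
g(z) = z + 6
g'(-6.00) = 1.00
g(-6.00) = 0.00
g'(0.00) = 1.00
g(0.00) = 6.00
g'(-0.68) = 1.00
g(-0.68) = 5.32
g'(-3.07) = 1.00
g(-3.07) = 2.93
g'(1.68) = 1.00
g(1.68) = 7.68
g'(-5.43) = 1.00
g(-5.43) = 0.57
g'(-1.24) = 1.00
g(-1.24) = 4.76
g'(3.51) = 1.00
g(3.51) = 9.51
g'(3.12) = 1.00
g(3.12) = 9.12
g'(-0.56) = 1.00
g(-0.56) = 5.44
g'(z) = 1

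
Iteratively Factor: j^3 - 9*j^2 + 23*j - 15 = (j - 1)*(j^2 - 8*j + 15) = (j - 5)*(j - 1)*(j - 3)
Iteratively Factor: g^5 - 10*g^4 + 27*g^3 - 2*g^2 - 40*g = (g - 2)*(g^4 - 8*g^3 + 11*g^2 + 20*g) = (g - 5)*(g - 2)*(g^3 - 3*g^2 - 4*g) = (g - 5)*(g - 2)*(g + 1)*(g^2 - 4*g) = (g - 5)*(g - 4)*(g - 2)*(g + 1)*(g)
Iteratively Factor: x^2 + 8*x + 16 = (x + 4)*(x + 4)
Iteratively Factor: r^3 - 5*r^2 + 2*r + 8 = (r - 2)*(r^2 - 3*r - 4) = (r - 4)*(r - 2)*(r + 1)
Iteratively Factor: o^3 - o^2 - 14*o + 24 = (o - 2)*(o^2 + o - 12) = (o - 2)*(o + 4)*(o - 3)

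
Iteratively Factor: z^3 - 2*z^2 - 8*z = (z + 2)*(z^2 - 4*z) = (z - 4)*(z + 2)*(z)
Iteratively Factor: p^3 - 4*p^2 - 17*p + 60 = (p + 4)*(p^2 - 8*p + 15) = (p - 3)*(p + 4)*(p - 5)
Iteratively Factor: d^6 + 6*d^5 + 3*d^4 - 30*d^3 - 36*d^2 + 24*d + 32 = (d + 1)*(d^5 + 5*d^4 - 2*d^3 - 28*d^2 - 8*d + 32) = (d + 1)*(d + 4)*(d^4 + d^3 - 6*d^2 - 4*d + 8) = (d + 1)*(d + 2)*(d + 4)*(d^3 - d^2 - 4*d + 4) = (d + 1)*(d + 2)^2*(d + 4)*(d^2 - 3*d + 2) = (d - 2)*(d + 1)*(d + 2)^2*(d + 4)*(d - 1)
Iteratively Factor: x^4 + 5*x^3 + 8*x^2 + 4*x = (x)*(x^3 + 5*x^2 + 8*x + 4) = x*(x + 2)*(x^2 + 3*x + 2) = x*(x + 2)^2*(x + 1)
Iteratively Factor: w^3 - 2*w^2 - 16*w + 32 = (w + 4)*(w^2 - 6*w + 8) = (w - 2)*(w + 4)*(w - 4)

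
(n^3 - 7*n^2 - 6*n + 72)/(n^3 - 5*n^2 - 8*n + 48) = (n - 6)/(n - 4)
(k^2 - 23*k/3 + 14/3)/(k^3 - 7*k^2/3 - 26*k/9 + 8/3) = 3*(k - 7)/(3*k^2 - 5*k - 12)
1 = 1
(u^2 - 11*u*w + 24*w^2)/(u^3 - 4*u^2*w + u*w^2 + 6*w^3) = (u - 8*w)/(u^2 - u*w - 2*w^2)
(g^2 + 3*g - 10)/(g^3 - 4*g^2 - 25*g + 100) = (g - 2)/(g^2 - 9*g + 20)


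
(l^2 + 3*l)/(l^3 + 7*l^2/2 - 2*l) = 2*(l + 3)/(2*l^2 + 7*l - 4)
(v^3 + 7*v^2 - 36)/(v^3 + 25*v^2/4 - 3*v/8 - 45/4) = 8*(v^2 + v - 6)/(8*v^2 + 2*v - 15)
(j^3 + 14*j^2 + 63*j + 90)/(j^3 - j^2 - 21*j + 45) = (j^2 + 9*j + 18)/(j^2 - 6*j + 9)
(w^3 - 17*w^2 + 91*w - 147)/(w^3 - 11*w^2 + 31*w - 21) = (w - 7)/(w - 1)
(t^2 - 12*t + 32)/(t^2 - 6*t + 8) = (t - 8)/(t - 2)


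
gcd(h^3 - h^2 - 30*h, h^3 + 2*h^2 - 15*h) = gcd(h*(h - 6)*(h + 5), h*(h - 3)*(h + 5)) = h^2 + 5*h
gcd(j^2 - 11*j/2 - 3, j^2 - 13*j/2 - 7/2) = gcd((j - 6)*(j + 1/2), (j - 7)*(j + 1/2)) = j + 1/2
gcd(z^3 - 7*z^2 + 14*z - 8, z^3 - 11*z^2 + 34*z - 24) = z^2 - 5*z + 4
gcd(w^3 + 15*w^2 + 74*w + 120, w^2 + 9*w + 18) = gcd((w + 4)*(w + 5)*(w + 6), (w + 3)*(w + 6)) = w + 6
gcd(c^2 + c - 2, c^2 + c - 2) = c^2 + c - 2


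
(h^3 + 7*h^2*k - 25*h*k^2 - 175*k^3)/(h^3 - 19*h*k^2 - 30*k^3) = (h^2 + 12*h*k + 35*k^2)/(h^2 + 5*h*k + 6*k^2)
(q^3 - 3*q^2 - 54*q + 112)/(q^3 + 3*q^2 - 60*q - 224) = (q - 2)/(q + 4)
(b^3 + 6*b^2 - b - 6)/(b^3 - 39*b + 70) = (b^3 + 6*b^2 - b - 6)/(b^3 - 39*b + 70)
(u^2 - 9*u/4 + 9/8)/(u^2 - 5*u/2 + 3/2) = (u - 3/4)/(u - 1)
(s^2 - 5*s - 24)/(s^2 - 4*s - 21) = (s - 8)/(s - 7)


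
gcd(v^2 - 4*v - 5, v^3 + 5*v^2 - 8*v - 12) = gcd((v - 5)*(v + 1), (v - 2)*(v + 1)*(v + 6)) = v + 1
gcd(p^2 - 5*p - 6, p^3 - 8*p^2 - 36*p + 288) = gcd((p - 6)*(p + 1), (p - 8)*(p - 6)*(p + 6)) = p - 6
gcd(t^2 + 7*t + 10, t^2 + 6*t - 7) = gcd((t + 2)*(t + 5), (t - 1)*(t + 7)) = 1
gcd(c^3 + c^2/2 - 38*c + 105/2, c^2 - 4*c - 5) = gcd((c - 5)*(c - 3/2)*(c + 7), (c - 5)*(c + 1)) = c - 5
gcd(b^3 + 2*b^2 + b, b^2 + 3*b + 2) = b + 1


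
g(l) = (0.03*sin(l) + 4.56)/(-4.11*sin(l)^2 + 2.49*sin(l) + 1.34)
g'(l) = (8.22*sin(l)*cos(l) - 2.49*cos(l))*(0.03*sin(l) + 4.56)/(-4.11*sin(l)^2 + 2.49*sin(l) + 1.34)^2 + 0.03*cos(l)/(-4.11*sin(l)^2 + 2.49*sin(l) + 1.34)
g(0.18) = 2.76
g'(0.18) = -1.65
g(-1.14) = -1.05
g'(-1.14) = -1.01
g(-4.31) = 30.29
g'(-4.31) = -397.48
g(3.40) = 10.46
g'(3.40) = 106.55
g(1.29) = -74.15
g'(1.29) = 1795.35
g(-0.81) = -1.73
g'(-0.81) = -3.86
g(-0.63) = -2.92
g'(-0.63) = -11.17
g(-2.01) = -1.06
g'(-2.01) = 1.05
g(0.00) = 3.40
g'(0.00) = -6.30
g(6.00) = 14.08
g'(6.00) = -199.96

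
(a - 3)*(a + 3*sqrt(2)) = a^2 - 3*a + 3*sqrt(2)*a - 9*sqrt(2)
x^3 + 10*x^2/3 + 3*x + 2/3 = (x + 1/3)*(x + 1)*(x + 2)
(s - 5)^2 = s^2 - 10*s + 25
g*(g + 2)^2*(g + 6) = g^4 + 10*g^3 + 28*g^2 + 24*g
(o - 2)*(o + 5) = o^2 + 3*o - 10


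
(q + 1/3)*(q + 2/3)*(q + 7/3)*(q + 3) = q^4 + 19*q^3/3 + 113*q^2/9 + 221*q/27 + 14/9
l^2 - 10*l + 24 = (l - 6)*(l - 4)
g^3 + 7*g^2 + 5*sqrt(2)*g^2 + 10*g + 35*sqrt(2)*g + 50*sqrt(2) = (g + 2)*(g + 5)*(g + 5*sqrt(2))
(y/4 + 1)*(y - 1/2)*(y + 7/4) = y^3/4 + 21*y^2/16 + 33*y/32 - 7/8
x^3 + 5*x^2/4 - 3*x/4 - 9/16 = (x - 3/4)*(x + 1/2)*(x + 3/2)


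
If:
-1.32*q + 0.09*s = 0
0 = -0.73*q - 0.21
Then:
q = -0.29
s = -4.22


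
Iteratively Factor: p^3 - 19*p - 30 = (p - 5)*(p^2 + 5*p + 6) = (p - 5)*(p + 3)*(p + 2)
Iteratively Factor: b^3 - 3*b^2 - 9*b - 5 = (b + 1)*(b^2 - 4*b - 5) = (b - 5)*(b + 1)*(b + 1)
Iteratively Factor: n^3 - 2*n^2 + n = (n - 1)*(n^2 - n) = (n - 1)^2*(n)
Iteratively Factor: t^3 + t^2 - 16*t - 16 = (t - 4)*(t^2 + 5*t + 4) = (t - 4)*(t + 4)*(t + 1)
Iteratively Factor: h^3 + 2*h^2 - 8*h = (h)*(h^2 + 2*h - 8) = h*(h + 4)*(h - 2)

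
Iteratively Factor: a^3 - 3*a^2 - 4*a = (a + 1)*(a^2 - 4*a) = a*(a + 1)*(a - 4)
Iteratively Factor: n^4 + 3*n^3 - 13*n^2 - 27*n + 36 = (n + 4)*(n^3 - n^2 - 9*n + 9) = (n + 3)*(n + 4)*(n^2 - 4*n + 3) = (n - 3)*(n + 3)*(n + 4)*(n - 1)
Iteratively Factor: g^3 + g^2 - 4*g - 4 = (g - 2)*(g^2 + 3*g + 2) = (g - 2)*(g + 1)*(g + 2)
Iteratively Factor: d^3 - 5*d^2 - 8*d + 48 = (d - 4)*(d^2 - d - 12) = (d - 4)*(d + 3)*(d - 4)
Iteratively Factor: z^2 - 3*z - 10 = (z - 5)*(z + 2)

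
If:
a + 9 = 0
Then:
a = -9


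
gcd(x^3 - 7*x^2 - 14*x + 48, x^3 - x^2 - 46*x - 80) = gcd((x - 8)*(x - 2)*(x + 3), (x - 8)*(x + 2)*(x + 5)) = x - 8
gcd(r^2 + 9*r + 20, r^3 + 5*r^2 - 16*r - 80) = r^2 + 9*r + 20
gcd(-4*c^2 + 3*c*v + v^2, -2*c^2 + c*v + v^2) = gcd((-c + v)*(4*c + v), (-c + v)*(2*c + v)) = -c + v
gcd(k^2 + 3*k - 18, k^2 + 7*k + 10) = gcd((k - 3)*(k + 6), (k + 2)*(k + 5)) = 1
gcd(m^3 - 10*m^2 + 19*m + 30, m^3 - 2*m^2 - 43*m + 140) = m - 5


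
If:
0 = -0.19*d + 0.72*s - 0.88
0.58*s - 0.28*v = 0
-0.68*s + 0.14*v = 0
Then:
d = -4.63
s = 0.00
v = 0.00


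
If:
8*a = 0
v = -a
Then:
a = 0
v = 0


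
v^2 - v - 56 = (v - 8)*(v + 7)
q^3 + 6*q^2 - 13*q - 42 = (q - 3)*(q + 2)*(q + 7)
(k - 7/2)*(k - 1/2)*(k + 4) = k^3 - 57*k/4 + 7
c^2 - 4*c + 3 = (c - 3)*(c - 1)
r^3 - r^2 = r^2*(r - 1)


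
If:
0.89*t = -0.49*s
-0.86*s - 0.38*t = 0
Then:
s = 0.00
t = 0.00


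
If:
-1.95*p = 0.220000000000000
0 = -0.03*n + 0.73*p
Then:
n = -2.75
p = -0.11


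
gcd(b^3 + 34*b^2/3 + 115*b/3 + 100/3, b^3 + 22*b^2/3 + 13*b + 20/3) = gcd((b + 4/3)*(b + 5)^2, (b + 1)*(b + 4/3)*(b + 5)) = b^2 + 19*b/3 + 20/3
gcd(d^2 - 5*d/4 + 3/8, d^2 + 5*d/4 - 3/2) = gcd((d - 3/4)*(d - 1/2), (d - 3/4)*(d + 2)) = d - 3/4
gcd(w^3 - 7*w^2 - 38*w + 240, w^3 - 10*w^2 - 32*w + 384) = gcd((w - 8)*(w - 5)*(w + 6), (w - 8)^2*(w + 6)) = w^2 - 2*w - 48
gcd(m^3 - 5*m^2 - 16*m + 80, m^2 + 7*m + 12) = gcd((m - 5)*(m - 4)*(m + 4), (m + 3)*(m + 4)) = m + 4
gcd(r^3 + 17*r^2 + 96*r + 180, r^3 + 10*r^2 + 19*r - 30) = r^2 + 11*r + 30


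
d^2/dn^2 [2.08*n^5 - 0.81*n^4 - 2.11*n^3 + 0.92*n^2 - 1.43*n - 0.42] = 41.6*n^3 - 9.72*n^2 - 12.66*n + 1.84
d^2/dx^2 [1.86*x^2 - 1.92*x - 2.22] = 3.72000000000000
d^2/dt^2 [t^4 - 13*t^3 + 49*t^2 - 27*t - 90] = 12*t^2 - 78*t + 98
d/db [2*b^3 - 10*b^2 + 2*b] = 6*b^2 - 20*b + 2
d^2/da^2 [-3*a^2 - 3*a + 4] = -6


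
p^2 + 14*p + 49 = (p + 7)^2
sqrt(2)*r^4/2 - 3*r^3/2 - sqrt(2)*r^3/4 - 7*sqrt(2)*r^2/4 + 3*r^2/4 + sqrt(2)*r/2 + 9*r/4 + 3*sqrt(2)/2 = (r/2 + 1/2)*(r - 3/2)*(r - 2*sqrt(2))*(sqrt(2)*r + 1)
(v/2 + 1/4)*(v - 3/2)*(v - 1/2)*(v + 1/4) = v^4/2 - 5*v^3/8 - 5*v^2/16 + 5*v/32 + 3/64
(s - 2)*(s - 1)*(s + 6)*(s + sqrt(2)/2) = s^4 + sqrt(2)*s^3/2 + 3*s^3 - 16*s^2 + 3*sqrt(2)*s^2/2 - 8*sqrt(2)*s + 12*s + 6*sqrt(2)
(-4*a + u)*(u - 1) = -4*a*u + 4*a + u^2 - u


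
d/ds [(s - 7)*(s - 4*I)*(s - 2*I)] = 3*s^2 + s*(-14 - 12*I) - 8 + 42*I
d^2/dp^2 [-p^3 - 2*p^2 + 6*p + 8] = -6*p - 4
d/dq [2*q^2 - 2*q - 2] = 4*q - 2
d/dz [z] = 1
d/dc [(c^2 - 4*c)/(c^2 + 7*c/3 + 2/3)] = 3*(19*c^2 + 4*c - 8)/(9*c^4 + 42*c^3 + 61*c^2 + 28*c + 4)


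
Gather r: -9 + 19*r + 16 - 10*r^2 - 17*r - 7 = -10*r^2 + 2*r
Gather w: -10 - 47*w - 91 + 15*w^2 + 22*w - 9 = 15*w^2 - 25*w - 110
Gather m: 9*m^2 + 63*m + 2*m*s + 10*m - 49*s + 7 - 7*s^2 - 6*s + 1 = 9*m^2 + m*(2*s + 73) - 7*s^2 - 55*s + 8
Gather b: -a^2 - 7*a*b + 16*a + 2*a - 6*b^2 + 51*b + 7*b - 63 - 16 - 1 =-a^2 + 18*a - 6*b^2 + b*(58 - 7*a) - 80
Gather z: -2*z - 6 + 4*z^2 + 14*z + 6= 4*z^2 + 12*z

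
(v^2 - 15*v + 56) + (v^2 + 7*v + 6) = 2*v^2 - 8*v + 62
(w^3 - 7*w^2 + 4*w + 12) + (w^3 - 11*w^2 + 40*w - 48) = 2*w^3 - 18*w^2 + 44*w - 36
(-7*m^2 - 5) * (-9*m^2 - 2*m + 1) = 63*m^4 + 14*m^3 + 38*m^2 + 10*m - 5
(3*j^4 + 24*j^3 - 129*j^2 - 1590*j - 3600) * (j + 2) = 3*j^5 + 30*j^4 - 81*j^3 - 1848*j^2 - 6780*j - 7200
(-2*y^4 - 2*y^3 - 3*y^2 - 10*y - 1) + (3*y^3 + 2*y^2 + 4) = -2*y^4 + y^3 - y^2 - 10*y + 3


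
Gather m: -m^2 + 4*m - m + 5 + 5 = -m^2 + 3*m + 10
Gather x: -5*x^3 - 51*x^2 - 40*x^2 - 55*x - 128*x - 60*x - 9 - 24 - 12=-5*x^3 - 91*x^2 - 243*x - 45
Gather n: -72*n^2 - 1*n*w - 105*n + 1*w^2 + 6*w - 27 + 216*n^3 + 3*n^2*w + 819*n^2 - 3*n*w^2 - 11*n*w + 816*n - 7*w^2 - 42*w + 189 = 216*n^3 + n^2*(3*w + 747) + n*(-3*w^2 - 12*w + 711) - 6*w^2 - 36*w + 162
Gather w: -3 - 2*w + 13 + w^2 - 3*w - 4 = w^2 - 5*w + 6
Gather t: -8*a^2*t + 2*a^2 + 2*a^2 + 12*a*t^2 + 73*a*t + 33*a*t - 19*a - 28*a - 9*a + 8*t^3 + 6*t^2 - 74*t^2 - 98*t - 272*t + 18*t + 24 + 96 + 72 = 4*a^2 - 56*a + 8*t^3 + t^2*(12*a - 68) + t*(-8*a^2 + 106*a - 352) + 192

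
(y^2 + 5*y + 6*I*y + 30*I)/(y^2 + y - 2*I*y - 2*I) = (y^2 + y*(5 + 6*I) + 30*I)/(y^2 + y*(1 - 2*I) - 2*I)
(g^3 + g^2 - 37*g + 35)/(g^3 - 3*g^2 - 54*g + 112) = (g^2 - 6*g + 5)/(g^2 - 10*g + 16)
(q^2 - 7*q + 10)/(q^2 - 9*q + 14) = (q - 5)/(q - 7)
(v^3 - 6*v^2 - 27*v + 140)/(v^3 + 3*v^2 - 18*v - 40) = (v - 7)/(v + 2)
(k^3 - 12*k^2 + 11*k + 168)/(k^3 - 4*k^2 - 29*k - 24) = (k - 7)/(k + 1)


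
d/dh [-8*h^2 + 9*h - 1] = 9 - 16*h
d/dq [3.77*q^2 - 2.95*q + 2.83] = 7.54*q - 2.95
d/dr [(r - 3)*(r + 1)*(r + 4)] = 3*r^2 + 4*r - 11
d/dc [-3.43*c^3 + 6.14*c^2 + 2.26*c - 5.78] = -10.29*c^2 + 12.28*c + 2.26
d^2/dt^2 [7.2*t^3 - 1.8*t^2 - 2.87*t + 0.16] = 43.2*t - 3.6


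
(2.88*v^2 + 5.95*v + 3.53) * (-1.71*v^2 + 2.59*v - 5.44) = -4.9248*v^4 - 2.7153*v^3 - 6.293*v^2 - 23.2253*v - 19.2032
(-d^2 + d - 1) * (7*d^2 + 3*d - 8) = -7*d^4 + 4*d^3 + 4*d^2 - 11*d + 8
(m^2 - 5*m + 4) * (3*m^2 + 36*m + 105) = 3*m^4 + 21*m^3 - 63*m^2 - 381*m + 420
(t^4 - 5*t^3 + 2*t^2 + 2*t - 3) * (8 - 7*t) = -7*t^5 + 43*t^4 - 54*t^3 + 2*t^2 + 37*t - 24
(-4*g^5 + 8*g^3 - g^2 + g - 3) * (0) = 0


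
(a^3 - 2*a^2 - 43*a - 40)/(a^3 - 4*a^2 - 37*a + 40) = (a + 1)/(a - 1)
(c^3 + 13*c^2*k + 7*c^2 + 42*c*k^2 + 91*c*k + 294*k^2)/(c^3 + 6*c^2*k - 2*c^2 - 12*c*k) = (c^2 + 7*c*k + 7*c + 49*k)/(c*(c - 2))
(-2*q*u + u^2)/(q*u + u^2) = (-2*q + u)/(q + u)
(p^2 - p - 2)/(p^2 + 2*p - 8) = (p + 1)/(p + 4)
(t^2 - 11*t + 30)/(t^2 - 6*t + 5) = (t - 6)/(t - 1)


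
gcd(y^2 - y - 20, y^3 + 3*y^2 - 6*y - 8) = y + 4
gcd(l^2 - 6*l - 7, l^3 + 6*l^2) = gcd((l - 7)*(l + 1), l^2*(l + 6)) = 1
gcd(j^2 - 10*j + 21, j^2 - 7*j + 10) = 1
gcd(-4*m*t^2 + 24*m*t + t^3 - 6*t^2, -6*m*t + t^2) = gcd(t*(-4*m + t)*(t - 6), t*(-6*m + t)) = t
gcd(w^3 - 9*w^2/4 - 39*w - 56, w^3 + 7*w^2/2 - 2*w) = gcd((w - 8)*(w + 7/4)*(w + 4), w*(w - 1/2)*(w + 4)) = w + 4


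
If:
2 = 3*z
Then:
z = 2/3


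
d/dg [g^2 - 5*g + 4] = 2*g - 5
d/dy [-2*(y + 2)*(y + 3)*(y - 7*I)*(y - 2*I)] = -8*y^3 + y^2*(-30 + 54*I) + y*(32 + 180*I) + 140 + 108*I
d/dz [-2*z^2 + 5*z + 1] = 5 - 4*z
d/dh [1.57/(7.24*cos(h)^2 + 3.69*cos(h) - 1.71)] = (22.7336*cos(h) + 5.7933)*sin(h)/(7.24*cos(h)^2 + 3.69*cos(h) - 1.71)^2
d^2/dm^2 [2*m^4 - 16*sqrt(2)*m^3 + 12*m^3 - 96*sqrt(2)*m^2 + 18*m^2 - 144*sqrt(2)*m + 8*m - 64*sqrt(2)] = 24*m^2 - 96*sqrt(2)*m + 72*m - 192*sqrt(2) + 36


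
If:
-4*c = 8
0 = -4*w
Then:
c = -2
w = 0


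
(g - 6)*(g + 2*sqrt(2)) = g^2 - 6*g + 2*sqrt(2)*g - 12*sqrt(2)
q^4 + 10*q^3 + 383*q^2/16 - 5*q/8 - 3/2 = (q - 1/4)*(q + 1/4)*(q + 4)*(q + 6)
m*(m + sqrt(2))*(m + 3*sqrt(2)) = m^3 + 4*sqrt(2)*m^2 + 6*m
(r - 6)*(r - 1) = r^2 - 7*r + 6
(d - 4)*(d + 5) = d^2 + d - 20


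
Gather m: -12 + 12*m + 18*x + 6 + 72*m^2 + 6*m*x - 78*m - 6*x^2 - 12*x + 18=72*m^2 + m*(6*x - 66) - 6*x^2 + 6*x + 12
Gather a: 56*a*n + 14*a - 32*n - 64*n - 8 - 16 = a*(56*n + 14) - 96*n - 24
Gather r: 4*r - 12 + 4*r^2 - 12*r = 4*r^2 - 8*r - 12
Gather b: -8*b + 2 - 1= 1 - 8*b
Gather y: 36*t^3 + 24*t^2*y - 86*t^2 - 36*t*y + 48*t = 36*t^3 - 86*t^2 + 48*t + y*(24*t^2 - 36*t)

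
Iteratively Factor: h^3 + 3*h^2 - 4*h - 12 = (h + 3)*(h^2 - 4) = (h + 2)*(h + 3)*(h - 2)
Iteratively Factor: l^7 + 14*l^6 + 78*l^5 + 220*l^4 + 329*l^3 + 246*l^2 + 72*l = (l + 4)*(l^6 + 10*l^5 + 38*l^4 + 68*l^3 + 57*l^2 + 18*l) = l*(l + 4)*(l^5 + 10*l^4 + 38*l^3 + 68*l^2 + 57*l + 18) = l*(l + 2)*(l + 4)*(l^4 + 8*l^3 + 22*l^2 + 24*l + 9) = l*(l + 1)*(l + 2)*(l + 4)*(l^3 + 7*l^2 + 15*l + 9) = l*(l + 1)*(l + 2)*(l + 3)*(l + 4)*(l^2 + 4*l + 3) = l*(l + 1)^2*(l + 2)*(l + 3)*(l + 4)*(l + 3)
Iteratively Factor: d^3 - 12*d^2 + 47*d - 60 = (d - 5)*(d^2 - 7*d + 12) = (d - 5)*(d - 3)*(d - 4)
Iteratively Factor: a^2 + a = (a)*(a + 1)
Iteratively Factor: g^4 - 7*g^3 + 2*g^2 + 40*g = (g - 5)*(g^3 - 2*g^2 - 8*g) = (g - 5)*(g - 4)*(g^2 + 2*g) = g*(g - 5)*(g - 4)*(g + 2)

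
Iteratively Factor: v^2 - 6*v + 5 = (v - 5)*(v - 1)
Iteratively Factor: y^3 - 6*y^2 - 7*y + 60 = (y - 4)*(y^2 - 2*y - 15) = (y - 5)*(y - 4)*(y + 3)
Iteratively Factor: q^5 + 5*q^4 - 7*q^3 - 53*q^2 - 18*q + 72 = (q + 4)*(q^4 + q^3 - 11*q^2 - 9*q + 18) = (q + 2)*(q + 4)*(q^3 - q^2 - 9*q + 9) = (q - 3)*(q + 2)*(q + 4)*(q^2 + 2*q - 3) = (q - 3)*(q - 1)*(q + 2)*(q + 4)*(q + 3)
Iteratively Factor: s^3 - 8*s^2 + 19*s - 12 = (s - 4)*(s^2 - 4*s + 3) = (s - 4)*(s - 3)*(s - 1)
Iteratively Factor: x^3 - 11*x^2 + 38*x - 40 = (x - 2)*(x^2 - 9*x + 20) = (x - 5)*(x - 2)*(x - 4)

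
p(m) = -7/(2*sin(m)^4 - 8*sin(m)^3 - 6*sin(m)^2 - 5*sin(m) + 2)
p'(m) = -7*(-8*sin(m)^3*cos(m) + 24*sin(m)^2*cos(m) + 12*sin(m)*cos(m) + 5*cos(m))/(2*sin(m)^4 - 8*sin(m)^3 - 6*sin(m)^2 - 5*sin(m) + 2)^2 = 7*(8*sin(m)^3 - 24*sin(m)^2 - 12*sin(m) - 5)*cos(m)/(-2*sin(m)^4 + 8*sin(m)^3 + 6*sin(m)^2 + 5*sin(m) - 2)^2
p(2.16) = 0.70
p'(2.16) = 1.06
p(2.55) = 1.82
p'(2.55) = 6.97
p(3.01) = -5.72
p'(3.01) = 32.33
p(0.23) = -15.25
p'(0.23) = -287.69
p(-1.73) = -0.65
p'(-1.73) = 0.24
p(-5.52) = 1.08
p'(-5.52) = -2.64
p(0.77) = 1.06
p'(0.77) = -2.56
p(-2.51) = -1.47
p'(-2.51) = 1.99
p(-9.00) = -1.91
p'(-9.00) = 2.23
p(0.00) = -3.50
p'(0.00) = -8.75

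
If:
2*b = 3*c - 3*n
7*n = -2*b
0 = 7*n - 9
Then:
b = -9/2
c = -12/7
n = 9/7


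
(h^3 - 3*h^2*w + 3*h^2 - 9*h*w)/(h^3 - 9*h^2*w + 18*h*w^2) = (-h - 3)/(-h + 6*w)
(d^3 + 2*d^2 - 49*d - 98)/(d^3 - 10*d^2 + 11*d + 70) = (d + 7)/(d - 5)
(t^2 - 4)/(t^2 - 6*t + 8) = (t + 2)/(t - 4)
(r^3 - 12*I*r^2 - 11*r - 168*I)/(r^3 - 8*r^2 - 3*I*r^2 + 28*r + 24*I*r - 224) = (r^2 - 5*I*r + 24)/(r^2 + 4*r*(-2 + I) - 32*I)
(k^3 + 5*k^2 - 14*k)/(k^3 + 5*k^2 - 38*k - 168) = k*(k - 2)/(k^2 - 2*k - 24)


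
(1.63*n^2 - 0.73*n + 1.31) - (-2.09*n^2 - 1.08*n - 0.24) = 3.72*n^2 + 0.35*n + 1.55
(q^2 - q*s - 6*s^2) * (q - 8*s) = q^3 - 9*q^2*s + 2*q*s^2 + 48*s^3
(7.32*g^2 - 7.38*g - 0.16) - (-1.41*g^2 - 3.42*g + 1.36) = 8.73*g^2 - 3.96*g - 1.52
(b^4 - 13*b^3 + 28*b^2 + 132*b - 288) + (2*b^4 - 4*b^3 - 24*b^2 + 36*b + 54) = 3*b^4 - 17*b^3 + 4*b^2 + 168*b - 234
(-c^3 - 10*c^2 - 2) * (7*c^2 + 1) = -7*c^5 - 70*c^4 - c^3 - 24*c^2 - 2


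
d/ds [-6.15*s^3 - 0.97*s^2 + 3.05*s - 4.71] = -18.45*s^2 - 1.94*s + 3.05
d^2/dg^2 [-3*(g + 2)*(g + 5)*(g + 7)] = -18*g - 84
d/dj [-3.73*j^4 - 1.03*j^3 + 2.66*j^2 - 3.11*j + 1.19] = -14.92*j^3 - 3.09*j^2 + 5.32*j - 3.11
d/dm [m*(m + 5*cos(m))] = -5*m*sin(m) + 2*m + 5*cos(m)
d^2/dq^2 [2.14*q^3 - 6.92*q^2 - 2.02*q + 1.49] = 12.84*q - 13.84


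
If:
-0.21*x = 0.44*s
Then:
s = -0.477272727272727*x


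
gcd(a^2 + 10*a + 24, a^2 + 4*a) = a + 4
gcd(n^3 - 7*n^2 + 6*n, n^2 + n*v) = n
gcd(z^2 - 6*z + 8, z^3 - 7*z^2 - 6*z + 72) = z - 4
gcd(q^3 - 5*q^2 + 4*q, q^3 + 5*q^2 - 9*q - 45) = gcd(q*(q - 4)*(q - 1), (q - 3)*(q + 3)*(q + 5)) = 1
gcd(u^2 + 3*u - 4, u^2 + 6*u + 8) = u + 4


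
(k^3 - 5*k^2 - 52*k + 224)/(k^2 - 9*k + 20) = (k^2 - k - 56)/(k - 5)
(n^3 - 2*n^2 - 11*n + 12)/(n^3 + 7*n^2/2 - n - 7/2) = 2*(n^2 - n - 12)/(2*n^2 + 9*n + 7)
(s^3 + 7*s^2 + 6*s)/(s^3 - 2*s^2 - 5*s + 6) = s*(s^2 + 7*s + 6)/(s^3 - 2*s^2 - 5*s + 6)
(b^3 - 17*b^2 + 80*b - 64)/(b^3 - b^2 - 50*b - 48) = (b^2 - 9*b + 8)/(b^2 + 7*b + 6)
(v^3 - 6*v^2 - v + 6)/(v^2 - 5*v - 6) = v - 1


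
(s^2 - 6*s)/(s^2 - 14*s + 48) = s/(s - 8)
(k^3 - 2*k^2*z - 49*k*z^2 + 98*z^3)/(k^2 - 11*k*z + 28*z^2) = (-k^2 - 5*k*z + 14*z^2)/(-k + 4*z)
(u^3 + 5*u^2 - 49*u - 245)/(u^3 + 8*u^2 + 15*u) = (u^2 - 49)/(u*(u + 3))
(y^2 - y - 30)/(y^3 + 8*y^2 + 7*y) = (y^2 - y - 30)/(y*(y^2 + 8*y + 7))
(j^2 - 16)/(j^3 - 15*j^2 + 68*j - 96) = (j + 4)/(j^2 - 11*j + 24)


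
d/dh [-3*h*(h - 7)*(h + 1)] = -9*h^2 + 36*h + 21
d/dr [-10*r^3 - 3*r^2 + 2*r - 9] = -30*r^2 - 6*r + 2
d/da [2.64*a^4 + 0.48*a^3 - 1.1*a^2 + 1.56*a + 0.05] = 10.56*a^3 + 1.44*a^2 - 2.2*a + 1.56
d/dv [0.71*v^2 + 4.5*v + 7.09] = 1.42*v + 4.5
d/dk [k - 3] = 1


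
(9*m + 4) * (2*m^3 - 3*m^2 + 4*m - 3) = 18*m^4 - 19*m^3 + 24*m^2 - 11*m - 12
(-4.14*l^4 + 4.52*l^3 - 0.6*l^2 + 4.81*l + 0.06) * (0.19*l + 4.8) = -0.7866*l^5 - 19.0132*l^4 + 21.582*l^3 - 1.9661*l^2 + 23.0994*l + 0.288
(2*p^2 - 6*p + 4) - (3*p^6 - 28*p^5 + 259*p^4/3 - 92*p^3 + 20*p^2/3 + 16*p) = -3*p^6 + 28*p^5 - 259*p^4/3 + 92*p^3 - 14*p^2/3 - 22*p + 4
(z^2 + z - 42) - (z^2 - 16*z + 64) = 17*z - 106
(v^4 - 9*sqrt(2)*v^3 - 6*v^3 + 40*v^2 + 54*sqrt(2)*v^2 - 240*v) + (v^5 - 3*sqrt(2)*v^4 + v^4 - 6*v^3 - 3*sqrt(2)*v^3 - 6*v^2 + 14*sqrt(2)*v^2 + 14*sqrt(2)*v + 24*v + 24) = v^5 - 3*sqrt(2)*v^4 + 2*v^4 - 12*sqrt(2)*v^3 - 12*v^3 + 34*v^2 + 68*sqrt(2)*v^2 - 216*v + 14*sqrt(2)*v + 24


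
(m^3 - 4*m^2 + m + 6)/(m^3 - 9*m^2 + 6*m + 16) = (m - 3)/(m - 8)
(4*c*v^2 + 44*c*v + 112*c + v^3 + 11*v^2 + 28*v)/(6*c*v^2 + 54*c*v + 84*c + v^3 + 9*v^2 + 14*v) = (4*c*v + 16*c + v^2 + 4*v)/(6*c*v + 12*c + v^2 + 2*v)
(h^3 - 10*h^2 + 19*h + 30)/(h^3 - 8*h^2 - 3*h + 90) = (h + 1)/(h + 3)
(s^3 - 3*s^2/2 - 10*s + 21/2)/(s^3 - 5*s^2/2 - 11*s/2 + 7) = (s + 3)/(s + 2)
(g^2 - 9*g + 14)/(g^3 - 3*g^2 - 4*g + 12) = (g - 7)/(g^2 - g - 6)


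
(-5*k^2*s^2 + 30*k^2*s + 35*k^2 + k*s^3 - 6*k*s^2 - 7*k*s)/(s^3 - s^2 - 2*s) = k*(-5*k*s + 35*k + s^2 - 7*s)/(s*(s - 2))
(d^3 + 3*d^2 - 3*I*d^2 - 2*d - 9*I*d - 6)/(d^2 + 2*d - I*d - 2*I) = (d^2 + d*(3 - 2*I) - 6*I)/(d + 2)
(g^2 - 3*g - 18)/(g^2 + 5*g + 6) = (g - 6)/(g + 2)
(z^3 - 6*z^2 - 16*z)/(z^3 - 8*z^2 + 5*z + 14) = z*(z^2 - 6*z - 16)/(z^3 - 8*z^2 + 5*z + 14)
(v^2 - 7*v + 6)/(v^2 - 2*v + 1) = (v - 6)/(v - 1)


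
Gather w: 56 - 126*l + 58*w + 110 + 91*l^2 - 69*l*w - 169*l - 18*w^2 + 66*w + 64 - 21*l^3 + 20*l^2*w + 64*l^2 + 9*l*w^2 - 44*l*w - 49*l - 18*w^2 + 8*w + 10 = -21*l^3 + 155*l^2 - 344*l + w^2*(9*l - 36) + w*(20*l^2 - 113*l + 132) + 240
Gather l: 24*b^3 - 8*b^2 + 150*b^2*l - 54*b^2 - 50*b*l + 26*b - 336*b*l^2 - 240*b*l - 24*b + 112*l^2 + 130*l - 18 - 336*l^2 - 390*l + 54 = 24*b^3 - 62*b^2 + 2*b + l^2*(-336*b - 224) + l*(150*b^2 - 290*b - 260) + 36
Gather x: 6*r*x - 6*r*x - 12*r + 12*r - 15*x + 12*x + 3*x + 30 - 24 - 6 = 0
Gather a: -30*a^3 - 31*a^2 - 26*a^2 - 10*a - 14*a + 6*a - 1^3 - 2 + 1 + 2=-30*a^3 - 57*a^2 - 18*a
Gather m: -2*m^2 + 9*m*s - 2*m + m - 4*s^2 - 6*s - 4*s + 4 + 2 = -2*m^2 + m*(9*s - 1) - 4*s^2 - 10*s + 6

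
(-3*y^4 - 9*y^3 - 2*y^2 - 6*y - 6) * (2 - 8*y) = 24*y^5 + 66*y^4 - 2*y^3 + 44*y^2 + 36*y - 12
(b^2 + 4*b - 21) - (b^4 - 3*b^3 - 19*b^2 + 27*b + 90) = -b^4 + 3*b^3 + 20*b^2 - 23*b - 111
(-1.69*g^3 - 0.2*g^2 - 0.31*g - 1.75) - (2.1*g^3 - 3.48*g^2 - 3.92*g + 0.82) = -3.79*g^3 + 3.28*g^2 + 3.61*g - 2.57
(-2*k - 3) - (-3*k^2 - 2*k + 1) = 3*k^2 - 4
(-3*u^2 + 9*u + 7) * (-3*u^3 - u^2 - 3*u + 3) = 9*u^5 - 24*u^4 - 21*u^3 - 43*u^2 + 6*u + 21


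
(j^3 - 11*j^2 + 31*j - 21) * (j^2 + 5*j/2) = j^5 - 17*j^4/2 + 7*j^3/2 + 113*j^2/2 - 105*j/2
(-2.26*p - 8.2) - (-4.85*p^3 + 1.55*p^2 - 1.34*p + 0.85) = 4.85*p^3 - 1.55*p^2 - 0.92*p - 9.05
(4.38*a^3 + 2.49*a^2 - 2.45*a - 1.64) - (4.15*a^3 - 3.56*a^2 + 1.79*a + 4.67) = 0.23*a^3 + 6.05*a^2 - 4.24*a - 6.31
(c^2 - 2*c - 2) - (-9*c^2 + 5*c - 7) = 10*c^2 - 7*c + 5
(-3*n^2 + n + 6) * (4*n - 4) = -12*n^3 + 16*n^2 + 20*n - 24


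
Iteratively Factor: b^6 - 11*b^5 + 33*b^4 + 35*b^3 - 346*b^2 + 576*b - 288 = (b - 3)*(b^5 - 8*b^4 + 9*b^3 + 62*b^2 - 160*b + 96) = (b - 4)*(b - 3)*(b^4 - 4*b^3 - 7*b^2 + 34*b - 24) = (b - 4)*(b - 3)*(b - 1)*(b^3 - 3*b^2 - 10*b + 24) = (b - 4)*(b - 3)*(b - 2)*(b - 1)*(b^2 - b - 12) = (b - 4)*(b - 3)*(b - 2)*(b - 1)*(b + 3)*(b - 4)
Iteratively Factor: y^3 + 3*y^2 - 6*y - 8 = (y + 1)*(y^2 + 2*y - 8) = (y - 2)*(y + 1)*(y + 4)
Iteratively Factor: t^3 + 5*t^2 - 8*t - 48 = (t - 3)*(t^2 + 8*t + 16) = (t - 3)*(t + 4)*(t + 4)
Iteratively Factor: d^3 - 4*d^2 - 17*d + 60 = (d - 5)*(d^2 + d - 12) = (d - 5)*(d + 4)*(d - 3)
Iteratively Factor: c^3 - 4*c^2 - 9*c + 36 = (c - 4)*(c^2 - 9) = (c - 4)*(c - 3)*(c + 3)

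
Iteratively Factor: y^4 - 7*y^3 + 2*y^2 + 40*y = (y + 2)*(y^3 - 9*y^2 + 20*y) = (y - 4)*(y + 2)*(y^2 - 5*y) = y*(y - 4)*(y + 2)*(y - 5)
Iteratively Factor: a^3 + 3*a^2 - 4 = (a - 1)*(a^2 + 4*a + 4) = (a - 1)*(a + 2)*(a + 2)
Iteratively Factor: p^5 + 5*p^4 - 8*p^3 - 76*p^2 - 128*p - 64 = (p + 2)*(p^4 + 3*p^3 - 14*p^2 - 48*p - 32) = (p + 2)*(p + 4)*(p^3 - p^2 - 10*p - 8) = (p + 1)*(p + 2)*(p + 4)*(p^2 - 2*p - 8) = (p - 4)*(p + 1)*(p + 2)*(p + 4)*(p + 2)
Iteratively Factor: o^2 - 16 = (o - 4)*(o + 4)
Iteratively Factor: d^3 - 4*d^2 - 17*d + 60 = (d - 5)*(d^2 + d - 12) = (d - 5)*(d + 4)*(d - 3)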